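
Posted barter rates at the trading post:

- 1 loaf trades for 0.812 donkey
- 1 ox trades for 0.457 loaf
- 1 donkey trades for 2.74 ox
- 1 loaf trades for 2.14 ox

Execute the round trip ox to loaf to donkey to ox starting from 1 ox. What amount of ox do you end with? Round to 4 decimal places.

1.0168

1 ox × 0.457 = 0.457 loaf
0.457 loaf × 0.812 = 0.371084 donkey
0.371084 donkey × 2.74 = 1.01677016 ox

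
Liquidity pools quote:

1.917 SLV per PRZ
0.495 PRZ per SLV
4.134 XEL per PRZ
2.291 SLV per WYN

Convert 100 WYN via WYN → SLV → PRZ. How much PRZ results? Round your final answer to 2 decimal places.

113.40

100 WYN × 2.291 = 229.1 SLV
229.1 SLV × 0.495 = 113.4045 PRZ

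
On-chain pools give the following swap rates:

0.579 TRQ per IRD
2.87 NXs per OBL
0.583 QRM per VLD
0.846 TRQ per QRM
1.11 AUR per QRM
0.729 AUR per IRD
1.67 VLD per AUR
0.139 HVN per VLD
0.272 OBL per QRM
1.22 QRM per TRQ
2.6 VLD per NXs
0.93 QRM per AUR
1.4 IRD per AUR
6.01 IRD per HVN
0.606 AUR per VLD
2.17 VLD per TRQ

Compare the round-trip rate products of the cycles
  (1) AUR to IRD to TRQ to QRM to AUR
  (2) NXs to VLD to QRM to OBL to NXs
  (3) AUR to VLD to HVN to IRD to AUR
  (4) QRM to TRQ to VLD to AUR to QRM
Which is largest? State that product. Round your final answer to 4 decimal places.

1.1833

(1) 1.4 × 0.579 × 1.22 × 1.11 = 1.09771
(2) 2.6 × 0.583 × 0.272 × 2.87 = 1.18329
(3) 1.67 × 0.139 × 6.01 × 0.729 = 1.01703
(4) 0.846 × 2.17 × 0.606 × 0.93 = 1.03463
Highest is cycle (2) at 1.1833 (>1, arbitrage).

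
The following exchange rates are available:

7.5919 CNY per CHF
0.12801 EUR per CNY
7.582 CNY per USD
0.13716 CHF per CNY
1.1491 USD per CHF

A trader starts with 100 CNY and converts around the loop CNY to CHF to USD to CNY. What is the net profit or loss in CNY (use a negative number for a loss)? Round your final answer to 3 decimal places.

19.500

100 CNY × 0.13716 = 13.716 CHF
13.716 CHF × 1.1491 = 15.7610556 USD
15.7610556 USD × 7.582 = 119.5003235592 CNY
Net change: 119.5003235592 − 100 = 19.5003235592 CNY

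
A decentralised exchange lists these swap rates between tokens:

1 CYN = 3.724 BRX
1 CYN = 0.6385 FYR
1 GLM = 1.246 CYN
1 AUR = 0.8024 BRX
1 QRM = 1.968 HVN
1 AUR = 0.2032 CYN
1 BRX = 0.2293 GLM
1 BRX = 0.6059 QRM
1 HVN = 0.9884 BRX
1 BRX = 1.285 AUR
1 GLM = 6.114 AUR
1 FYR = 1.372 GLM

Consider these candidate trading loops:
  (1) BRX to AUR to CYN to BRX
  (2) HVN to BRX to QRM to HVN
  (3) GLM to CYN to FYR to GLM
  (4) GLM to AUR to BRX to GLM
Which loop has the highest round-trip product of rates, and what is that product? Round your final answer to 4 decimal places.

(1) 1.285 × 0.2032 × 3.724 = 0.97238
(2) 0.9884 × 0.6059 × 1.968 = 1.17858
(3) 1.246 × 0.6385 × 1.372 = 1.09152
(4) 6.114 × 0.8024 × 0.2293 = 1.12492
Highest is cycle (2) at 1.1786 (>1, arbitrage).

1.1786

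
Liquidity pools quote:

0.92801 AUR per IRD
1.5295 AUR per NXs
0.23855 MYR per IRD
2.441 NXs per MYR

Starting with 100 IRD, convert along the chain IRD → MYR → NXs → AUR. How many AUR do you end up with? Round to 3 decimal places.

89.063

100 IRD × 0.23855 = 23.855 MYR
23.855 MYR × 2.441 = 58.230055 NXs
58.230055 NXs × 1.5295 = 89.0628691225 AUR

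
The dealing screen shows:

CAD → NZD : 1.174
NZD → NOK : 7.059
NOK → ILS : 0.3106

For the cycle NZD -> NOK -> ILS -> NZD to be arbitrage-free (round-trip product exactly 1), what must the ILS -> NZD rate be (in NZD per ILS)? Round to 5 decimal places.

0.45610

Known legs of the cycle: 7.059 × 0.3106 = 2.1925254
For no arbitrage the full-cycle product must be 1, so the missing rate is 1 / 2.1925254 ≈ 0.4560951.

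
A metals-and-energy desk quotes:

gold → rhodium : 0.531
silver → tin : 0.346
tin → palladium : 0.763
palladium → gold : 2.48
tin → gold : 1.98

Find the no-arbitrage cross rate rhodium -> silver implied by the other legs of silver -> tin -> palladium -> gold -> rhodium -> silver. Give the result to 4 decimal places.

Known legs of the cycle: 0.346 × 0.763 × 2.48 × 0.531 = 0.34765368624
For no arbitrage the full-cycle product must be 1, so the missing rate is 1 / 0.34765368624 ≈ 2.876426.

2.8764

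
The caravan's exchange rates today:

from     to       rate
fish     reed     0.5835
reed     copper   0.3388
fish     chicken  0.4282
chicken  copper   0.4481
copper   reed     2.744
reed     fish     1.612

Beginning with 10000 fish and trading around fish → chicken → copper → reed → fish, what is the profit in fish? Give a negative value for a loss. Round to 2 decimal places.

-1512.68

10000 fish × 0.4282 = 4282 chicken
4282 chicken × 0.4481 = 1918.7642 copper
1918.7642 copper × 2.744 = 5265.0889648 reed
5265.0889648 reed × 1.612 = 8487.3234112576 fish
Net change: 8487.3234112576 − 10000 = -1512.6765887424 fish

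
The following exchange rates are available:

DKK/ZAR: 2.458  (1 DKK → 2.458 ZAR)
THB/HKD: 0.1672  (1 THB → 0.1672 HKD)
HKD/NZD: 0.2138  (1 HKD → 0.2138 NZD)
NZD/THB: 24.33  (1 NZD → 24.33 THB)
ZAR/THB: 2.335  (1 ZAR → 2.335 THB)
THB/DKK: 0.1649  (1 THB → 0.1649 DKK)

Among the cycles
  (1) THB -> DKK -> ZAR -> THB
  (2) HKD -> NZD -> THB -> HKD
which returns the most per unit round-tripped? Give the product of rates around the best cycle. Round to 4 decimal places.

(1) 0.1649 × 2.458 × 2.335 = 0.94643
(2) 0.2138 × 24.33 × 0.1672 = 0.86973
Highest is cycle (1) at 0.9464 (≤1, no arbitrage).

0.9464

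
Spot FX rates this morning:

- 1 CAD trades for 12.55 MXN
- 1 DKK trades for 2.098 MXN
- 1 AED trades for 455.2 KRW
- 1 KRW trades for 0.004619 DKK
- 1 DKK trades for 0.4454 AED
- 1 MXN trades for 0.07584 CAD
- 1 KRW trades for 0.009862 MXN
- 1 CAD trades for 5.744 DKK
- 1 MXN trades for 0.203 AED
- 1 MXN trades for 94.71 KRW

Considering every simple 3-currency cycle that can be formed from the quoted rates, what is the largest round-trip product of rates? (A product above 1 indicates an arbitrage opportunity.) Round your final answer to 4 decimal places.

DKK→AED→KRW→DKK: 0.4454 × 455.2 × 0.004619 = 0.93648
MXN→KRW→DKK→MXN: 94.71 × 0.004619 × 2.098 = 0.91780
MXN→CAD→DKK→MXN: 0.07584 × 5.744 × 2.098 = 0.91394
MXN→AED→KRW→MXN: 0.203 × 455.2 × 0.009862 = 0.91130
Maximum is DKK→AED→KRW→DKK at 0.9365; no arbitrage — every cycle loses value.

0.9365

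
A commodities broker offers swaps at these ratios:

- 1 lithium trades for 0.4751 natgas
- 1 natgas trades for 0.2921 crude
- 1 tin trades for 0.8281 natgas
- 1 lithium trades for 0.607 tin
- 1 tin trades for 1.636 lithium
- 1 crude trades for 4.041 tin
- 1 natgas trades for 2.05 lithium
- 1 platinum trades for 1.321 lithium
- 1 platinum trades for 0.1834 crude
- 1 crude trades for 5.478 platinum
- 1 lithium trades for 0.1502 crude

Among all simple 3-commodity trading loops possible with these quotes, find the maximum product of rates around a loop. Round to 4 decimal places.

1.0869

crude→platinum→lithium→crude: 5.478 × 1.321 × 0.1502 = 1.08691
lithium→tin→natgas→lithium: 0.607 × 0.8281 × 2.05 = 1.03045
crude→tin→lithium→crude: 4.041 × 1.636 × 0.1502 = 0.99298
crude→tin→natgas→crude: 4.041 × 0.8281 × 0.2921 = 0.97747
Maximum is crude→platinum→lithium→crude at 1.0869; arbitrage exists.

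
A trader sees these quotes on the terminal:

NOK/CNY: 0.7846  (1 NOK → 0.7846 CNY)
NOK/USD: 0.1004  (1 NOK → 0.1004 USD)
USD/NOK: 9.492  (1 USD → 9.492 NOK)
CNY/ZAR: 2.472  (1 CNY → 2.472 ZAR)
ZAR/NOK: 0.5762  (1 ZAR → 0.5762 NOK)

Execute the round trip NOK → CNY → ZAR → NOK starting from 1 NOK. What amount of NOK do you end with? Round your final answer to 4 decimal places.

1.1176

1 NOK × 0.7846 = 0.7846 CNY
0.7846 CNY × 2.472 = 1.9395312 ZAR
1.9395312 ZAR × 0.5762 = 1.11755787744 NOK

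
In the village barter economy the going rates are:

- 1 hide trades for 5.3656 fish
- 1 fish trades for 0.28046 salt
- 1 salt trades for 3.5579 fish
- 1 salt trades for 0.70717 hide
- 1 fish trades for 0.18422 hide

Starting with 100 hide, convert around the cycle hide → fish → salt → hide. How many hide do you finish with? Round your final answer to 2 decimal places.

106.42

100 hide × 5.3656 = 536.56 fish
536.56 fish × 0.28046 = 150.4836176 salt
150.4836176 salt × 0.70717 = 106.417499858192 hide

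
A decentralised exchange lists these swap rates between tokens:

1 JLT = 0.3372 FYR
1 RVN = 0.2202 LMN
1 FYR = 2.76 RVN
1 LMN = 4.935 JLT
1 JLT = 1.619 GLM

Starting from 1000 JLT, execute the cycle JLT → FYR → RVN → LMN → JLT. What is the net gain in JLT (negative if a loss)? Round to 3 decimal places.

1000 JLT × 0.3372 = 337.2 FYR
337.2 FYR × 2.76 = 930.672 RVN
930.672 RVN × 0.2202 = 204.9339744 LMN
204.9339744 LMN × 4.935 = 1011.349163664 JLT
Net change: 1011.349163664 − 1000 = 11.349163664 JLT

11.349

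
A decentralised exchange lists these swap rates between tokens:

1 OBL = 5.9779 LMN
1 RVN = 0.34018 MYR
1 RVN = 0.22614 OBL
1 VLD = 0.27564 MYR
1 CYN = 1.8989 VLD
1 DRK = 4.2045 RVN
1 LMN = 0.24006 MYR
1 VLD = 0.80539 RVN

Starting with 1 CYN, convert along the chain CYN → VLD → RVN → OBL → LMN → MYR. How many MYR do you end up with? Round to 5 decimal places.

1 CYN × 1.8989 = 1.8989 VLD
1.8989 VLD × 0.80539 = 1.529355071 RVN
1.529355071 RVN × 0.22614 = 0.34584835575594 OBL
0.34584835575594 OBL × 5.9779 = 2.067446885873433726 LMN
2.067446885873433726 LMN × 0.24006 = 0.49631129942277650026356 MYR

0.49631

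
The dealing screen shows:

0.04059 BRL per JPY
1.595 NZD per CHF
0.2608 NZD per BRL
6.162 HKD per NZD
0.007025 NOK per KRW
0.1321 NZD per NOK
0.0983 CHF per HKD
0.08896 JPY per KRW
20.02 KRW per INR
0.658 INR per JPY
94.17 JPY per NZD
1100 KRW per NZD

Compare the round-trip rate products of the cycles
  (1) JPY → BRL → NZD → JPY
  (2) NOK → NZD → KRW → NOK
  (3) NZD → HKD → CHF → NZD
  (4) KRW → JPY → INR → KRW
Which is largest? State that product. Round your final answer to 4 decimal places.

(1) 0.04059 × 0.2608 × 94.17 = 0.99687
(2) 0.1321 × 1100 × 0.007025 = 1.02080
(3) 6.162 × 0.0983 × 1.595 = 0.96613
(4) 0.08896 × 0.658 × 20.02 = 1.17188
Highest is cycle (4) at 1.1719 (>1, arbitrage).

1.1719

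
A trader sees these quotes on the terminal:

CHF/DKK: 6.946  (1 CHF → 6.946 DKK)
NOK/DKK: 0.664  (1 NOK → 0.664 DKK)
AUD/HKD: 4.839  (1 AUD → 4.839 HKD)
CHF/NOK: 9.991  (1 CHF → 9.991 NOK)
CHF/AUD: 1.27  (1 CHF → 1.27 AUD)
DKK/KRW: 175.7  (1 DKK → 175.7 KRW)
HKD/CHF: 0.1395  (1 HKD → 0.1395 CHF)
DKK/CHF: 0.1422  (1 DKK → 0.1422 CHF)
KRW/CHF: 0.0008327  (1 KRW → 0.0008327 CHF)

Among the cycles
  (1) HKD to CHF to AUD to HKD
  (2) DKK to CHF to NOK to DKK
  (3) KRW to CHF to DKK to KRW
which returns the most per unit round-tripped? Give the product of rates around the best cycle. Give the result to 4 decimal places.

1.0162

(1) 0.1395 × 1.27 × 4.839 = 0.85730
(2) 0.1422 × 9.991 × 0.664 = 0.94336
(3) 0.0008327 × 6.946 × 175.7 = 1.01624
Highest is cycle (3) at 1.0162 (>1, arbitrage).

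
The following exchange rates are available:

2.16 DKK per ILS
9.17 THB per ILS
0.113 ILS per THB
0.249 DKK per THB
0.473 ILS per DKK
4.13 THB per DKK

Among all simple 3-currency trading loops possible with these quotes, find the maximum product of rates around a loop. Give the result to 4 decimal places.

THB→DKK→ILS→THB: 0.249 × 0.473 × 9.17 = 1.08002
THB→ILS→DKK→THB: 0.113 × 2.16 × 4.13 = 1.00805
Maximum is THB→DKK→ILS→THB at 1.0800; arbitrage exists.

1.0800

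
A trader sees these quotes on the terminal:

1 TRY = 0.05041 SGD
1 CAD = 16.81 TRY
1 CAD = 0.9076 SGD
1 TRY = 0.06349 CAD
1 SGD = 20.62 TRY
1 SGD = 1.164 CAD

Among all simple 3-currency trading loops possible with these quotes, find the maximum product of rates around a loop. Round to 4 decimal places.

SGD→TRY→CAD→SGD: 20.62 × 0.06349 × 0.9076 = 1.18820
SGD→CAD→TRY→SGD: 1.164 × 16.81 × 0.05041 = 0.98636
Maximum is SGD→TRY→CAD→SGD at 1.1882; arbitrage exists.

1.1882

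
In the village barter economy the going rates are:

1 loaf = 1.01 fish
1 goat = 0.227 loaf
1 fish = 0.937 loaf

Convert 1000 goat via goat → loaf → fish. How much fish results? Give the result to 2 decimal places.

229.27

1000 goat × 0.227 = 227 loaf
227 loaf × 1.01 = 229.27 fish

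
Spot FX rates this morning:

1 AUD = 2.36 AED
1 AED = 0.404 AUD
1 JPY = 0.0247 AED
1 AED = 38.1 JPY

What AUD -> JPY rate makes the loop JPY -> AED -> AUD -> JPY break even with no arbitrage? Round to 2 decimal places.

Known legs of the cycle: 0.0247 × 0.404 = 0.0099788
For no arbitrage the full-cycle product must be 1, so the missing rate is 1 / 0.0099788 ≈ 100.2125.

100.21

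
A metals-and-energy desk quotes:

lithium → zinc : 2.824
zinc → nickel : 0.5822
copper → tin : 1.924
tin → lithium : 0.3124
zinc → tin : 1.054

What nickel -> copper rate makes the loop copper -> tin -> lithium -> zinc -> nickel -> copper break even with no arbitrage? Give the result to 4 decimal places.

1.0119

Known legs of the cycle: 1.924 × 0.3124 × 2.824 × 0.5822 = 0.98821851484928
For no arbitrage the full-cycle product must be 1, so the missing rate is 1 / 0.98821851484928 ≈ 1.011922.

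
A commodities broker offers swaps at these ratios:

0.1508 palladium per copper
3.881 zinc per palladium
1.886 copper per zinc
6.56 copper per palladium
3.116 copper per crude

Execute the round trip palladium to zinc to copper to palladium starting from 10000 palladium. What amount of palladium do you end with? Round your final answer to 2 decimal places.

10000 palladium × 3.881 = 38810 zinc
38810 zinc × 1.886 = 73195.66 copper
73195.66 copper × 0.1508 = 11037.905528 palladium

11037.91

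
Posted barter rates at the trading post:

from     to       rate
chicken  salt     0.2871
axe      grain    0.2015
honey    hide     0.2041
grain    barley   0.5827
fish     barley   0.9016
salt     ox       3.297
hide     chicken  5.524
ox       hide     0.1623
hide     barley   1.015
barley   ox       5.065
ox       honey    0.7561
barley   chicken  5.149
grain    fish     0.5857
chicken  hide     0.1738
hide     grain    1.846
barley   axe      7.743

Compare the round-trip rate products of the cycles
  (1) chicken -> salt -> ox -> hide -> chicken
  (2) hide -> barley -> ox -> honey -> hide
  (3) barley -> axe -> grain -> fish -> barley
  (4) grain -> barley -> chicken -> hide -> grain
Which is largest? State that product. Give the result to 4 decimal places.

(1) 0.2871 × 3.297 × 0.1623 × 5.524 = 0.84864
(2) 1.015 × 5.065 × 0.7561 × 0.2041 = 0.79336
(3) 7.743 × 0.2015 × 0.5857 × 0.9016 = 0.82390
(4) 0.5827 × 5.149 × 0.1738 × 1.846 = 0.96261
Highest is cycle (4) at 0.9626 (≤1, no arbitrage).

0.9626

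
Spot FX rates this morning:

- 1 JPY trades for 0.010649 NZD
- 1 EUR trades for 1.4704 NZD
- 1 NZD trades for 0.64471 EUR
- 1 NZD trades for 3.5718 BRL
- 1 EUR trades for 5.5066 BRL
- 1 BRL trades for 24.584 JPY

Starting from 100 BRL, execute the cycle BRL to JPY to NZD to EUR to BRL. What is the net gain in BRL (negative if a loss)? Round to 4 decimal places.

-7.0586

100 BRL × 24.584 = 2458.4 JPY
2458.4 JPY × 0.010649 = 26.1795016 NZD
26.1795016 NZD × 0.64471 = 16.878186476536 EUR
16.878186476536 EUR × 5.5066 = 92.9414216516931376 BRL
Net change: 92.9414216516931376 − 100 = -7.0585783483068624 BRL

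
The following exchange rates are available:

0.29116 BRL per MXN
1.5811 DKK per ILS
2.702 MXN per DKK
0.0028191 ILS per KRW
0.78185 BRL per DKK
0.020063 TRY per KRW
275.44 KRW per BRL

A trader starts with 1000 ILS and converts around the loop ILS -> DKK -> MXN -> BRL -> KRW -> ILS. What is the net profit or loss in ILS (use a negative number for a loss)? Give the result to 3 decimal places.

-34.141

1000 ILS × 1.5811 = 1581.1 DKK
1581.1 DKK × 2.702 = 4272.1322 MXN
4272.1322 MXN × 0.29116 = 1243.874011352 BRL
1243.874011352 BRL × 275.44 = 342612.65768679488 KRW
342612.65768679488 KRW × 0.0028191 = 965.859343284843446208 ILS
Net change: 965.859343284843446208 − 1000 = -34.140656715156553792 ILS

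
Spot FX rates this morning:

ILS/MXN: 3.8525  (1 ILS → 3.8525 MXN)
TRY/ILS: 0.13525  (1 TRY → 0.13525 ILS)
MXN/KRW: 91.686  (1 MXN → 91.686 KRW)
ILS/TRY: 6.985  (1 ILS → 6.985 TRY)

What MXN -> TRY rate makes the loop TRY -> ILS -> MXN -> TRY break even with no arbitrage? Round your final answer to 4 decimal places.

1.9192

Known legs of the cycle: 0.13525 × 3.8525 = 0.521050625
For no arbitrage the full-cycle product must be 1, so the missing rate is 1 / 0.521050625 ≈ 1.919199.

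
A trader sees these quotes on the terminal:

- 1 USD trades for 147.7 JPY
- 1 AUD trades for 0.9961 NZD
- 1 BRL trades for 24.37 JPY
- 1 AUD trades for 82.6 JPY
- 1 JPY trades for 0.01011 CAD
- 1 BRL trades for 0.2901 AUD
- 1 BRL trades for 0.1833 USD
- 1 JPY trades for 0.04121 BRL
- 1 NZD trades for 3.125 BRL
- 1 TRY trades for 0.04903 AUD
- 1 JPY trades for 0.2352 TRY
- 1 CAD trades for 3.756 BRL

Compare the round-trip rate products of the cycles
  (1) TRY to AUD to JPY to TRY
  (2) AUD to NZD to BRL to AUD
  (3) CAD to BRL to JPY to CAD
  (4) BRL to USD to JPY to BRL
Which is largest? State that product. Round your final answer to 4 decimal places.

1.1157

(1) 0.04903 × 82.6 × 0.2352 = 0.95253
(2) 0.9961 × 3.125 × 0.2901 = 0.90303
(3) 3.756 × 24.37 × 0.01011 = 0.92541
(4) 0.1833 × 147.7 × 0.04121 = 1.11570
Highest is cycle (4) at 1.1157 (>1, arbitrage).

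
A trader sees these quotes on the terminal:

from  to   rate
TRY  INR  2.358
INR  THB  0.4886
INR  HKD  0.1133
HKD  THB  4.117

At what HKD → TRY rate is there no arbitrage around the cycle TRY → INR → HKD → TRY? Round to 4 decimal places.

3.7431

Known legs of the cycle: 2.358 × 0.1133 = 0.2671614
For no arbitrage the full-cycle product must be 1, so the missing rate is 1 / 0.2671614 ≈ 3.743056.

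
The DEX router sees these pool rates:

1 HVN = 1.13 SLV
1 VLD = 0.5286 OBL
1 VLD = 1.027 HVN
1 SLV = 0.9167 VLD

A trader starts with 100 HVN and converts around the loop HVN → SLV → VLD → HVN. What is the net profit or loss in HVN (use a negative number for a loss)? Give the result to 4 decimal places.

100 HVN × 1.13 = 113 SLV
113 SLV × 0.9167 = 103.5871 VLD
103.5871 VLD × 1.027 = 106.3839517 HVN
Net change: 106.3839517 − 100 = 6.3839517 HVN

6.3840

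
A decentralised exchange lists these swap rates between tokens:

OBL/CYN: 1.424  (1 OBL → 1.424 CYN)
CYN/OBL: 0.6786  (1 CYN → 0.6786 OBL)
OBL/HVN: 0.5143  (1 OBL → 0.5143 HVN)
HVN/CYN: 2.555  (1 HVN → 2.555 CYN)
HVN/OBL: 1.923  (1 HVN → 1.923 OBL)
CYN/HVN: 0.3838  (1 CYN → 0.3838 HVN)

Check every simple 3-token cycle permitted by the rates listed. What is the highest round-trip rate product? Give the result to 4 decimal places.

1.0510

OBL→CYN→HVN→OBL: 1.424 × 0.3838 × 1.923 = 1.05098
OBL→HVN→CYN→OBL: 0.5143 × 2.555 × 0.6786 = 0.89171
Maximum is OBL→CYN→HVN→OBL at 1.0510; arbitrage exists.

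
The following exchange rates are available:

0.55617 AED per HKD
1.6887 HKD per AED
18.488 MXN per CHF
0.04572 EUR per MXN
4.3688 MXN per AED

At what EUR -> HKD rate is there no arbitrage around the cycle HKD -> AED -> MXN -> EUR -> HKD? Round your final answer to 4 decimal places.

Known legs of the cycle: 0.55617 × 4.3688 × 0.04572 = 0.11109025007712
For no arbitrage the full-cycle product must be 1, so the missing rate is 1 / 0.11109025007712 ≈ 9.001690.

9.0017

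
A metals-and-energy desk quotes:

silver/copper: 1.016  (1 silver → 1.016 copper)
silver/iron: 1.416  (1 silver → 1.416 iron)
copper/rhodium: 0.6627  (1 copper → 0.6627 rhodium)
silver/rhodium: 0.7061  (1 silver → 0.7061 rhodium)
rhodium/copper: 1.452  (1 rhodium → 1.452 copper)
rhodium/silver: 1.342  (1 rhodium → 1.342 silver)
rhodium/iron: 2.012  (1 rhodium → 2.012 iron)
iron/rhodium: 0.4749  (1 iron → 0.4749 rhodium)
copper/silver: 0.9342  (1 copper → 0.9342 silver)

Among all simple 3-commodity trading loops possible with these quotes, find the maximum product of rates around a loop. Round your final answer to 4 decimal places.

copper→silver→rhodium→copper: 0.9342 × 0.7061 × 1.452 = 0.95780
copper→rhodium→silver→copper: 0.6627 × 1.342 × 1.016 = 0.90357
rhodium→silver→iron→rhodium: 1.342 × 1.416 × 0.4749 = 0.90244
Maximum is copper→silver→rhodium→copper at 0.9578; no arbitrage — every cycle loses value.

0.9578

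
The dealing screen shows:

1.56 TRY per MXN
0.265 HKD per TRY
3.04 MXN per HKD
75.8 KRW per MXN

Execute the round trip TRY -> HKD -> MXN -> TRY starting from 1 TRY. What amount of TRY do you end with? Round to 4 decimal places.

1.2567

1 TRY × 0.265 = 0.265 HKD
0.265 HKD × 3.04 = 0.8056 MXN
0.8056 MXN × 1.56 = 1.256736 TRY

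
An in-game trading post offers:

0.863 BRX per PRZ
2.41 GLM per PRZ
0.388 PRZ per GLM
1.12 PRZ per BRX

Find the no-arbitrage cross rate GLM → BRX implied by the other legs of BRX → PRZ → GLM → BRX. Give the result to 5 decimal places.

Known legs of the cycle: 1.12 × 2.41 = 2.6992
For no arbitrage the full-cycle product must be 1, so the missing rate is 1 / 2.6992 ≈ 0.3704801.

0.37048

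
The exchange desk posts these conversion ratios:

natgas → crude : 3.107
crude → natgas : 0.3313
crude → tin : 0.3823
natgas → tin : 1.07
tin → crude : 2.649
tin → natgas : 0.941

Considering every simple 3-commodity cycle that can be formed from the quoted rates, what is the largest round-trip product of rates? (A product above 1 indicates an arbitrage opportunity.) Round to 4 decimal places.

1.1177

natgas→crude→tin→natgas: 3.107 × 0.3823 × 0.941 = 1.11773
natgas→tin→crude→natgas: 1.07 × 2.649 × 0.3313 = 0.93905
Maximum is natgas→crude→tin→natgas at 1.1177; arbitrage exists.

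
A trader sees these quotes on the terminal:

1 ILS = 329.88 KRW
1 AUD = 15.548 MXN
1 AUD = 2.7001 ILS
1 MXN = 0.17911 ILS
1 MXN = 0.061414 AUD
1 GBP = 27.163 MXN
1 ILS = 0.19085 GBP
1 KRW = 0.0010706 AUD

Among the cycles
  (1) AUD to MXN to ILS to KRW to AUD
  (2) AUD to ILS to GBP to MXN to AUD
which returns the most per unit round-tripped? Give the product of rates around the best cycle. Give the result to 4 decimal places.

(1) 15.548 × 0.17911 × 329.88 × 0.0010706 = 0.98351
(2) 2.7001 × 0.19085 × 27.163 × 0.061414 = 0.85964
Highest is cycle (1) at 0.9835 (≤1, no arbitrage).

0.9835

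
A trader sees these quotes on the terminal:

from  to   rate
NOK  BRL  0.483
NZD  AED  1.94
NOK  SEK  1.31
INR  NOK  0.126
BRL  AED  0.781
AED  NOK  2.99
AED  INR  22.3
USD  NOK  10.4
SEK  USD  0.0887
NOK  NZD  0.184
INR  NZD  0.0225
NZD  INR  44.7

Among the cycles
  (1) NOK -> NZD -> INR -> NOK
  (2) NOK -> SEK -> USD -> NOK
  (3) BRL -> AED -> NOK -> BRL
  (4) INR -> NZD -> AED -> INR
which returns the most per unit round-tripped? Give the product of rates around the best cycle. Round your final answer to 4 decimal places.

1.2084

(1) 0.184 × 44.7 × 0.126 = 1.03632
(2) 1.31 × 0.0887 × 10.4 = 1.20845
(3) 0.781 × 2.99 × 0.483 = 1.12790
(4) 0.0225 × 1.94 × 22.3 = 0.97340
Highest is cycle (2) at 1.2084 (>1, arbitrage).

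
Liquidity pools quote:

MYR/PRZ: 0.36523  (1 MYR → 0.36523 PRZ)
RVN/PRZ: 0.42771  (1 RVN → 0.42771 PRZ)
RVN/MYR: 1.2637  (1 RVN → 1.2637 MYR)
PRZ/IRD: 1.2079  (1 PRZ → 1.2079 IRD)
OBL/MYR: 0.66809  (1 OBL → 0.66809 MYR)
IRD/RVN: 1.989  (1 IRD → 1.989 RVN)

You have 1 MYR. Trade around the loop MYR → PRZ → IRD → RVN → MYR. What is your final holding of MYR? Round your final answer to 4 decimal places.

1.1089

1 MYR × 0.36523 = 0.36523 PRZ
0.36523 PRZ × 1.2079 = 0.441161317 IRD
0.441161317 IRD × 1.989 = 0.877469859513 RVN
0.877469859513 RVN × 1.2637 = 1.1088586614665781 MYR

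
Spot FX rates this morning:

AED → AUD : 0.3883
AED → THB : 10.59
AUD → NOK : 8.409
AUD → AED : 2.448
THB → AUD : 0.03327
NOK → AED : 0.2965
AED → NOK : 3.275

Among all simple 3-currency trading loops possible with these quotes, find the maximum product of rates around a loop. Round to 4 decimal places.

0.9681

NOK→AED→AUD→NOK: 0.2965 × 0.3883 × 8.409 = 0.96814
AED→THB→AUD→AED: 10.59 × 0.03327 × 2.448 = 0.86250
Maximum is NOK→AED→AUD→NOK at 0.9681; no arbitrage — every cycle loses value.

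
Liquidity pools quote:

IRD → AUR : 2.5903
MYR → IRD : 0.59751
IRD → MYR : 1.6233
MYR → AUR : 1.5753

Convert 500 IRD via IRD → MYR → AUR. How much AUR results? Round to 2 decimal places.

500 IRD × 1.6233 = 811.65 MYR
811.65 MYR × 1.5753 = 1278.592245 AUR

1278.59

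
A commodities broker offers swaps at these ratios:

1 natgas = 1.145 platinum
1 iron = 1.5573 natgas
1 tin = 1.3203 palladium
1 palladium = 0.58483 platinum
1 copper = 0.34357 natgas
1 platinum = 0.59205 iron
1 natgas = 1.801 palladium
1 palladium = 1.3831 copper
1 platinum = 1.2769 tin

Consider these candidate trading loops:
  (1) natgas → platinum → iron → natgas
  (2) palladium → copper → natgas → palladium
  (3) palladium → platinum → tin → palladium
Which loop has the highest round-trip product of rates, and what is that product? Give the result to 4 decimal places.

(1) 1.145 × 0.59205 × 1.5573 = 1.05569
(2) 1.3831 × 0.34357 × 1.801 = 0.85582
(3) 0.58483 × 1.2769 × 1.3203 = 0.98596
Highest is cycle (1) at 1.0557 (>1, arbitrage).

1.0557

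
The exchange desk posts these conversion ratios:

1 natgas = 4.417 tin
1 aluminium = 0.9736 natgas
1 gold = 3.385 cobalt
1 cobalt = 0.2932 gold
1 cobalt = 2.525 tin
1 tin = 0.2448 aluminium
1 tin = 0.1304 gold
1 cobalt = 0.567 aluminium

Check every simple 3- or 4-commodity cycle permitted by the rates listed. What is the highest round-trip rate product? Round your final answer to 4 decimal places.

gold→cobalt→tin→gold: 3.385 × 2.525 × 0.1304 = 1.11455
natgas→tin→aluminium→natgas: 4.417 × 0.2448 × 0.9736 = 1.05274
Maximum is gold→cobalt→tin→gold at 1.1145; arbitrage exists.

1.1145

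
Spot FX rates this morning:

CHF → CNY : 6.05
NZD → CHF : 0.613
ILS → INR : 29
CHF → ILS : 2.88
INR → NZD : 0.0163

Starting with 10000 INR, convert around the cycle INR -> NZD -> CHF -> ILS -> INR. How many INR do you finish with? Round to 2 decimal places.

8345.23

10000 INR × 0.0163 = 163 NZD
163 NZD × 0.613 = 99.919 CHF
99.919 CHF × 2.88 = 287.76672 ILS
287.76672 ILS × 29 = 8345.23488 INR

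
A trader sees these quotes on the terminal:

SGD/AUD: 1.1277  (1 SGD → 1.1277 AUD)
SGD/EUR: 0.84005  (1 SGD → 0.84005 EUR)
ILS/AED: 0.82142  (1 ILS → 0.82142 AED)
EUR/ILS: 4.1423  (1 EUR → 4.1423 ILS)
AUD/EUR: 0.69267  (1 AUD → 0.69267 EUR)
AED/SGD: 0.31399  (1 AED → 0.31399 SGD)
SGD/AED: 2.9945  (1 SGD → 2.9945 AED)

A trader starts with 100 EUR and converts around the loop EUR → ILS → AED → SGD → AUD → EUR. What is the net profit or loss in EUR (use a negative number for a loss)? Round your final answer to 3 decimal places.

100 EUR × 4.1423 = 414.23 ILS
414.23 ILS × 0.82142 = 340.2568066 AED
340.2568066 AED × 0.31399 = 106.837234704334 SGD
106.837234704334 SGD × 1.1277 = 120.4803495760774518 AUD
120.4803495760774518 AUD × 0.69267 = 83.453123740861568538306 EUR
Net change: 83.453123740861568538306 − 100 = -16.546876259138431461694 EUR

-16.547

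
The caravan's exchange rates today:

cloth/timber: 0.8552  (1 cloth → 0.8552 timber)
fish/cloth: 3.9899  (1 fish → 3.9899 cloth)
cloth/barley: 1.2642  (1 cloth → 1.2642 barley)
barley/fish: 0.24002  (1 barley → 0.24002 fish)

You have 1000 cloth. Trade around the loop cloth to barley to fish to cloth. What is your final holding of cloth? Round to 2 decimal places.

1000 cloth × 1.2642 = 1264.2 barley
1264.2 barley × 0.24002 = 303.433284 fish
303.433284 fish × 3.9899 = 1210.6684598316 cloth

1210.67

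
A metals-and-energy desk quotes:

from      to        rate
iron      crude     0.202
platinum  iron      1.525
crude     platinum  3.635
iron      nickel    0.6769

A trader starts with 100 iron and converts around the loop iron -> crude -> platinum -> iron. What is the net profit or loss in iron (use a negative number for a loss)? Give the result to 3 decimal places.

100 iron × 0.202 = 20.2 crude
20.2 crude × 3.635 = 73.427 platinum
73.427 platinum × 1.525 = 111.976175 iron
Net change: 111.976175 − 100 = 11.976175 iron

11.976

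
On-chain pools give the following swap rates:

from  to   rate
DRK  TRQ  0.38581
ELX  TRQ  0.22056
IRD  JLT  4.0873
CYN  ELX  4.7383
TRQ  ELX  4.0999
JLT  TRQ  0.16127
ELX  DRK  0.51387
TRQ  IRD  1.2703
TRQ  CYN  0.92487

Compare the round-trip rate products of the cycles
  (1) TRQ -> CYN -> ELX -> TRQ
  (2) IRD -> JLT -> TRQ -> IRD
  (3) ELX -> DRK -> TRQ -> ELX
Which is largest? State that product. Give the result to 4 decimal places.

(1) 0.92487 × 4.7383 × 0.22056 = 0.96656
(2) 4.0873 × 0.16127 × 1.2703 = 0.83733
(3) 0.51387 × 0.38581 × 4.0999 = 0.81283
Highest is cycle (1) at 0.9666 (≤1, no arbitrage).

0.9666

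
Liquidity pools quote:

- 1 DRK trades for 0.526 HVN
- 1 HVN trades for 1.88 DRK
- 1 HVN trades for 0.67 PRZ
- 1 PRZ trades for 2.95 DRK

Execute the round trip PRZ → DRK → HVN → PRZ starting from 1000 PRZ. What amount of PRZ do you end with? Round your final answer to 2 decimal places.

1039.64

1000 PRZ × 2.95 = 2950 DRK
2950 DRK × 0.526 = 1551.7 HVN
1551.7 HVN × 0.67 = 1039.639 PRZ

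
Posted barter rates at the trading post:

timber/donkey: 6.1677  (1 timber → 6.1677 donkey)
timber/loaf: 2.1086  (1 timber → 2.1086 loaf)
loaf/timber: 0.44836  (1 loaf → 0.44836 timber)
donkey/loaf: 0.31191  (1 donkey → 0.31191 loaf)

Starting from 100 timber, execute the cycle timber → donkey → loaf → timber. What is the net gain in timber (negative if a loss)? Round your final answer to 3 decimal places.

-13.746

100 timber × 6.1677 = 616.77 donkey
616.77 donkey × 0.31191 = 192.3767307 loaf
192.3767307 loaf × 0.44836 = 86.254030976652 timber
Net change: 86.254030976652 − 100 = -13.745969023348 timber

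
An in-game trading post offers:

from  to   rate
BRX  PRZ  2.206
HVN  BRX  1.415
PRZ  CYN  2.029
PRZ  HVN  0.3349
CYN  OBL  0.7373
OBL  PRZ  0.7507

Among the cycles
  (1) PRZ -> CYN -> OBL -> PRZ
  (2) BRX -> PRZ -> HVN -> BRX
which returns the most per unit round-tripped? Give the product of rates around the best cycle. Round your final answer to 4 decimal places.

(1) 2.029 × 0.7373 × 0.7507 = 1.12303
(2) 2.206 × 0.3349 × 1.415 = 1.04539
Highest is cycle (1) at 1.1230 (>1, arbitrage).

1.1230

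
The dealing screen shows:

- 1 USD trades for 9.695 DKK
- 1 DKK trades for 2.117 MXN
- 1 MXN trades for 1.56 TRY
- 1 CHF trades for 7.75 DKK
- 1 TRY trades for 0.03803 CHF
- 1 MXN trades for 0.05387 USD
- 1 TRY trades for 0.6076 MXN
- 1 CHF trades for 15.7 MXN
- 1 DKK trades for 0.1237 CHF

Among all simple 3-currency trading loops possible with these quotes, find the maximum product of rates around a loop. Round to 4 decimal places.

DKK→MXN→USD→DKK: 2.117 × 0.05387 × 9.695 = 1.10564
MXN→TRY→CHF→MXN: 1.56 × 0.03803 × 15.7 = 0.93143
Maximum is DKK→MXN→USD→DKK at 1.1056; arbitrage exists.

1.1056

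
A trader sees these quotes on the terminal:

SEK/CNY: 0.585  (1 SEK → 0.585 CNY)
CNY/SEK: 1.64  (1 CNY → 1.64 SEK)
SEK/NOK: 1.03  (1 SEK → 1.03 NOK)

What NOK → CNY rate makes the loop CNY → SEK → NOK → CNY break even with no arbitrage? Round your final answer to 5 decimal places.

0.59200

Known legs of the cycle: 1.64 × 1.03 = 1.6892
For no arbitrage the full-cycle product must be 1, so the missing rate is 1 / 1.6892 ≈ 0.5919962.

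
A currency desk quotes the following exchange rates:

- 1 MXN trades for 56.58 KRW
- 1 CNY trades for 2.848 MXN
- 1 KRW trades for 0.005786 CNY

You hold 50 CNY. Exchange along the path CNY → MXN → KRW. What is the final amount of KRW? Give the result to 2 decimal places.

8056.99

50 CNY × 2.848 = 142.4 MXN
142.4 MXN × 56.58 = 8056.992 KRW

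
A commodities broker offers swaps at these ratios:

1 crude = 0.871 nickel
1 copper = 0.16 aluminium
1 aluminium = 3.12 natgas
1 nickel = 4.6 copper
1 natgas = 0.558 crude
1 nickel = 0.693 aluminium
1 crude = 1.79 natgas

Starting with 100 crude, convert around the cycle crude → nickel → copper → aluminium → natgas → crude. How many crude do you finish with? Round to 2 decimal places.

100 crude × 0.871 = 87.1 nickel
87.1 nickel × 4.6 = 400.66 copper
400.66 copper × 0.16 = 64.1056 aluminium
64.1056 aluminium × 3.12 = 200.009472 natgas
200.009472 natgas × 0.558 = 111.605285376 crude

111.61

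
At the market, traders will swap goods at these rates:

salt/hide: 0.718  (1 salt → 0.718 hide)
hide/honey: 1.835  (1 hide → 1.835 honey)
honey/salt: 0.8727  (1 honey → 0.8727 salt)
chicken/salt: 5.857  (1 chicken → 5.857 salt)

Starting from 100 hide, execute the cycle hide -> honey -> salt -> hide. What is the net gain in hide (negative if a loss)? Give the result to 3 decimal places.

14.981

100 hide × 1.835 = 183.5 honey
183.5 honey × 0.8727 = 160.14045 salt
160.14045 salt × 0.718 = 114.9808431 hide
Net change: 114.9808431 − 100 = 14.9808431 hide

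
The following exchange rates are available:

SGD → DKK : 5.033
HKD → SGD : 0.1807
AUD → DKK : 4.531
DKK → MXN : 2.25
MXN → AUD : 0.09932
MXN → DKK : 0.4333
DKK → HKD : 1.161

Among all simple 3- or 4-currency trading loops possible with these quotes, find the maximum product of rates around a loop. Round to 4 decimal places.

SGD→DKK→HKD→SGD: 5.033 × 1.161 × 0.1807 = 1.05589
MXN→AUD→DKK→MXN: 0.09932 × 4.531 × 2.25 = 1.01254
Maximum is SGD→DKK→HKD→SGD at 1.0559; arbitrage exists.

1.0559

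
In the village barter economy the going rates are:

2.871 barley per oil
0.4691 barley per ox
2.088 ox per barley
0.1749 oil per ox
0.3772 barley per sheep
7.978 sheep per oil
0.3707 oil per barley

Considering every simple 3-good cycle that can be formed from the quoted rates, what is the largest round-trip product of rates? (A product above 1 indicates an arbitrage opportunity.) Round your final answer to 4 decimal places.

1.1155

oil→sheep→barley→oil: 7.978 × 0.3772 × 0.3707 = 1.11555
oil→barley→ox→oil: 2.871 × 2.088 × 0.1749 = 1.04846
Maximum is oil→sheep→barley→oil at 1.1155; arbitrage exists.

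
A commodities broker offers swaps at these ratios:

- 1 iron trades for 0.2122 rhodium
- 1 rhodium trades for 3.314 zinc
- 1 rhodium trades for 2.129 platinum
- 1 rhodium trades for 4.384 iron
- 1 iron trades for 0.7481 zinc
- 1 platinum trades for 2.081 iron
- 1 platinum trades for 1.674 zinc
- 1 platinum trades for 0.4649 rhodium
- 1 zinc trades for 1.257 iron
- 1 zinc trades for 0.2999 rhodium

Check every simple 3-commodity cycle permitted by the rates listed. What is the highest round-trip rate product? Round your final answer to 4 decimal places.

platinum→zinc→rhodium→platinum: 1.674 × 0.2999 × 2.129 = 1.06883
rhodium→iron→zinc→rhodium: 4.384 × 0.7481 × 0.2999 = 0.98357
platinum→iron→rhodium→platinum: 2.081 × 0.2122 × 2.129 = 0.94014
rhodium→zinc→iron→rhodium: 3.314 × 1.257 × 0.2122 = 0.88396
Maximum is platinum→zinc→rhodium→platinum at 1.0688; arbitrage exists.

1.0688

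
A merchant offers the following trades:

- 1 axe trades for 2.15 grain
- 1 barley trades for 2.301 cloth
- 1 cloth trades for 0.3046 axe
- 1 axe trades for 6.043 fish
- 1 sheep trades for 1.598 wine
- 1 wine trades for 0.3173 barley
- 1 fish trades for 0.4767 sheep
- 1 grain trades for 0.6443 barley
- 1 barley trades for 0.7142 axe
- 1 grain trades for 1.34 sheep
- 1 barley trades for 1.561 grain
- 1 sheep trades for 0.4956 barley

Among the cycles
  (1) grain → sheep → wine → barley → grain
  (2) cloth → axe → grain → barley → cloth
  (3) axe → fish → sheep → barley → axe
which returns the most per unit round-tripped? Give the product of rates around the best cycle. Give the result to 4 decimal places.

1.0606

(1) 1.34 × 1.598 × 0.3173 × 1.561 = 1.06061
(2) 0.3046 × 2.15 × 0.6443 × 2.301 = 0.97090
(3) 6.043 × 0.4767 × 0.4956 × 0.7142 = 1.01964
Highest is cycle (1) at 1.0606 (>1, arbitrage).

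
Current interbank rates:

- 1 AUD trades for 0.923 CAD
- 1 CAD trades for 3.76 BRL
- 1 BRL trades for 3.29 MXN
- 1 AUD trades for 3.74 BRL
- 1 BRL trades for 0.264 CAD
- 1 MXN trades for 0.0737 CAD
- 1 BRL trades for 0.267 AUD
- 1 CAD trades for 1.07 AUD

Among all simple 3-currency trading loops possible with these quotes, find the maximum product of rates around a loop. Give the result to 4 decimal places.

BRL→CAD→AUD→BRL: 0.264 × 1.07 × 3.74 = 1.05648
BRL→AUD→CAD→BRL: 0.267 × 0.923 × 3.76 = 0.92662
BRL→MXN→CAD→BRL: 3.29 × 0.0737 × 3.76 = 0.91170
Maximum is BRL→CAD→AUD→BRL at 1.0565; arbitrage exists.

1.0565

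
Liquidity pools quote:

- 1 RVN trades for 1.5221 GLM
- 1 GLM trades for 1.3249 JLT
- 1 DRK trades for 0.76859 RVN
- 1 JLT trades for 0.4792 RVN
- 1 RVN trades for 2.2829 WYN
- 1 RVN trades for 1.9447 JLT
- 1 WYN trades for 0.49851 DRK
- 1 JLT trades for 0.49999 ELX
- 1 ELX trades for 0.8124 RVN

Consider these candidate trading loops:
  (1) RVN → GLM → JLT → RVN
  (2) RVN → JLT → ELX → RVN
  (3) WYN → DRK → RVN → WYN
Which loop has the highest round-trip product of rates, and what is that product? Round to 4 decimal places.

(1) 1.5221 × 1.3249 × 0.4792 = 0.96637
(2) 1.9447 × 0.49999 × 0.8124 = 0.78992
(3) 0.49851 × 0.76859 × 2.2829 = 0.87469
Highest is cycle (1) at 0.9664 (≤1, no arbitrage).

0.9664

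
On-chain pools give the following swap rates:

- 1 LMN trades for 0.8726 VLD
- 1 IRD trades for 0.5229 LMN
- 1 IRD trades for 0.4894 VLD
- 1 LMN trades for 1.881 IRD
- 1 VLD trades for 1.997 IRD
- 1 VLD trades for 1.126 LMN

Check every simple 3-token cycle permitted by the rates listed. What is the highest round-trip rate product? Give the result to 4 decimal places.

1.0366

LMN→IRD→VLD→LMN: 1.881 × 0.4894 × 1.126 = 1.03655
LMN→VLD→IRD→LMN: 0.8726 × 1.997 × 0.5229 = 0.91120
Maximum is LMN→IRD→VLD→LMN at 1.0366; arbitrage exists.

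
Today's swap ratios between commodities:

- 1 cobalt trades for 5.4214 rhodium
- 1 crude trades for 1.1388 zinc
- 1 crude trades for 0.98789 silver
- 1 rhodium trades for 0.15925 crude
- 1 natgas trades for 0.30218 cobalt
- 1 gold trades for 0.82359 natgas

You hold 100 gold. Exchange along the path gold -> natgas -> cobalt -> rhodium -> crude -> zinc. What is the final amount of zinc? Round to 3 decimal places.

24.469

100 gold × 0.82359 = 82.359 natgas
82.359 natgas × 0.30218 = 24.88724262 cobalt
24.88724262 cobalt × 5.4214 = 134.923697140068 rhodium
134.923697140068 rhodium × 0.15925 = 21.486598769555829 crude
21.486598769555829 crude × 1.1388 = 24.4689386787701780652 zinc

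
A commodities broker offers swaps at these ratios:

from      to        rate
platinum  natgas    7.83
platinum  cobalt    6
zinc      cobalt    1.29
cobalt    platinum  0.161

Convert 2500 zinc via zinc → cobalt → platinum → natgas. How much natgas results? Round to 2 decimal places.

4065.53

2500 zinc × 1.29 = 3225 cobalt
3225 cobalt × 0.161 = 519.225 platinum
519.225 platinum × 7.83 = 4065.53175 natgas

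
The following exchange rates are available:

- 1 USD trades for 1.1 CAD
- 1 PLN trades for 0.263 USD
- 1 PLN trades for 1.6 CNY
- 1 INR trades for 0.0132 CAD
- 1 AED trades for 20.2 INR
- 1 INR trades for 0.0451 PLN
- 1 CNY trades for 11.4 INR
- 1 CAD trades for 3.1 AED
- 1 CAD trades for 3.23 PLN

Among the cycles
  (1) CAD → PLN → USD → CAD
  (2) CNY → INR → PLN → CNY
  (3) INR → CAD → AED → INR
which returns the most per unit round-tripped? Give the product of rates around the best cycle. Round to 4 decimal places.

0.9344

(1) 3.23 × 0.263 × 1.1 = 0.93444
(2) 11.4 × 0.0451 × 1.6 = 0.82262
(3) 0.0132 × 3.1 × 20.2 = 0.82658
Highest is cycle (1) at 0.9344 (≤1, no arbitrage).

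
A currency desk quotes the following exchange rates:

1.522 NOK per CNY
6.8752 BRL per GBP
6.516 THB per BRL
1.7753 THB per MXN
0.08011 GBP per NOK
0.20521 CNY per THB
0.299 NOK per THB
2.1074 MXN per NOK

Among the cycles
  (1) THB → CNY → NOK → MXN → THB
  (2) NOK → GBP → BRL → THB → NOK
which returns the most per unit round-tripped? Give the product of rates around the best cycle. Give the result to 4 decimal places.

1.1685

(1) 0.20521 × 1.522 × 2.1074 × 1.7753 = 1.16851
(2) 0.08011 × 6.8752 × 6.516 × 0.299 = 1.07306
Highest is cycle (1) at 1.1685 (>1, arbitrage).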